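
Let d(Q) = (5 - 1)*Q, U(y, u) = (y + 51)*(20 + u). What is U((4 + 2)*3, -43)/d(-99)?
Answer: 529/132 ≈ 4.0076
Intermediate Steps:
U(y, u) = (20 + u)*(51 + y) (U(y, u) = (51 + y)*(20 + u) = (20 + u)*(51 + y))
d(Q) = 4*Q
U((4 + 2)*3, -43)/d(-99) = (1020 + 20*((4 + 2)*3) + 51*(-43) - 43*(4 + 2)*3)/((4*(-99))) = (1020 + 20*(6*3) - 2193 - 258*3)/(-396) = (1020 + 20*18 - 2193 - 43*18)*(-1/396) = (1020 + 360 - 2193 - 774)*(-1/396) = -1587*(-1/396) = 529/132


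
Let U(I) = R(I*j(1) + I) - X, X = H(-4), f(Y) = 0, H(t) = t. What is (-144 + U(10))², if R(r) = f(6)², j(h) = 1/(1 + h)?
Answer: 19600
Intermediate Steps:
X = -4
R(r) = 0 (R(r) = 0² = 0)
U(I) = 4 (U(I) = 0 - 1*(-4) = 0 + 4 = 4)
(-144 + U(10))² = (-144 + 4)² = (-140)² = 19600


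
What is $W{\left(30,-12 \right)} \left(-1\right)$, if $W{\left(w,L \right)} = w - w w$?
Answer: $870$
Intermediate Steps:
$W{\left(w,L \right)} = w - w^{2}$
$W{\left(30,-12 \right)} \left(-1\right) = 30 \left(1 - 30\right) \left(-1\right) = 30 \left(-29\right) \left(-1\right) = \left(-870\right) \left(-1\right) = 870$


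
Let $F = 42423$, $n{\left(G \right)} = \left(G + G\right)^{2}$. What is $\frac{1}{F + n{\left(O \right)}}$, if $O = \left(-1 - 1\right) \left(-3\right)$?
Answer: $\frac{1}{42567} \approx 2.3492 \cdot 10^{-5}$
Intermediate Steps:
$O = 6$ ($O = \left(-2\right) \left(-3\right) = 6$)
$n{\left(G \right)} = 4 G^{2}$ ($n{\left(G \right)} = \left(2 G\right)^{2} = 4 G^{2}$)
$\frac{1}{F + n{\left(O \right)}} = \frac{1}{42423 + 4 \cdot 6^{2}} = \frac{1}{42423 + 4 \cdot 36} = \frac{1}{42423 + 144} = \frac{1}{42567}$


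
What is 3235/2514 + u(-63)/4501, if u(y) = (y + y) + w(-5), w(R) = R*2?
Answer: 14218831/11315514 ≈ 1.2566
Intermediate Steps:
w(R) = 2*R
u(y) = -10 + 2*y (u(y) = (y + y) + 2*(-5) = 2*y - 10 = -10 + 2*y)
3235/2514 + u(-63)/4501 = 3235/2514 + (-10 + 2*(-63))/4501 = 3235*(1/2514) + (-10 - 126)*(1/4501) = 3235/2514 - 136*1/4501 = 3235/2514 - 136/4501 = 14218831/11315514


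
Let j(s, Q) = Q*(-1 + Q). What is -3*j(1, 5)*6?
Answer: -360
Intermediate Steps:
-3*j(1, 5)*6 = -15*(-1 + 5)*6 = -15*4*6 = -3*20*6 = -60*6 = -360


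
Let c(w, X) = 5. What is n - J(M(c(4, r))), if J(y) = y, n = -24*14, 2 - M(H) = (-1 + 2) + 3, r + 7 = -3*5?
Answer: -334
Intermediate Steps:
r = -22 (r = -7 - 3*5 = -7 - 15 = -22)
M(H) = -2 (M(H) = 2 - ((-1 + 2) + 3) = 2 - (1 + 3) = 2 - 1*4 = 2 - 4 = -2)
n = -336
n - J(M(c(4, r))) = -336 - 1*(-2) = -336 + 2 = -334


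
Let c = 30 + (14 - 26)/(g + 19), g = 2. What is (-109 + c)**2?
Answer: 310249/49 ≈ 6331.6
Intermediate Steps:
c = 206/7 (c = 30 + (14 - 26)/(2 + 19) = 30 - 12/21 = 30 - 12*1/21 = 30 - 4/7 = 206/7 ≈ 29.429)
(-109 + c)**2 = (-109 + 206/7)**2 = (-557/7)**2 = 310249/49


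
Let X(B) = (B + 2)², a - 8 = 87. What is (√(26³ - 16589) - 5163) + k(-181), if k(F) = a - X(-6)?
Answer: -5084 + √987 ≈ -5052.6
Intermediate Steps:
a = 95 (a = 8 + 87 = 95)
X(B) = (2 + B)²
k(F) = 79 (k(F) = 95 - (2 - 6)² = 95 - 1*(-4)² = 95 - 1*16 = 95 - 16 = 79)
(√(26³ - 16589) - 5163) + k(-181) = (√(26³ - 16589) - 5163) + 79 = (√(17576 - 16589) - 5163) + 79 = (√987 - 5163) + 79 = (-5163 + √987) + 79 = -5084 + √987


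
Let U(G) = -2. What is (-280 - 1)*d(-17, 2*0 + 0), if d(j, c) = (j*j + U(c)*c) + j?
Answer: -76432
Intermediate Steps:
d(j, c) = j + j² - 2*c (d(j, c) = (j*j - 2*c) + j = (j² - 2*c) + j = j + j² - 2*c)
(-280 - 1)*d(-17, 2*0 + 0) = (-280 - 1)*(-17 + (-17)² - 2*(2*0 + 0)) = -281*(-17 + 289 - 2*(0 + 0)) = -281*(-17 + 289 - 2*0) = -281*(-17 + 289 + 0) = -281*272 = -76432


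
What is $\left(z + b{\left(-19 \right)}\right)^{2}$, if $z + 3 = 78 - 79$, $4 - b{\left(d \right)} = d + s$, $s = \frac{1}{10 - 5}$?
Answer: $\frac{8836}{25} \approx 353.44$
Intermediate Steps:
$s = \frac{1}{5} \approx 0.2$
$b{\left(d \right)} = \frac{19}{5} - d$ ($b{\left(d \right)} = 4 - \left(d + \frac{1}{5}\right) = 4 - \left(\frac{1}{5} + d\right) = \frac{19}{5} - d$)
$z = -4$ ($z = -3 + \left(78 - 79\right) = -3 - 1 = -4$)
$\left(z + b{\left(-19 \right)}\right)^{2} = \left(-4 + \left(\frac{19}{5} - -19\right)\right)^{2} = \left(-4 + \left(\frac{19}{5} + 19\right)\right)^{2} = \left(-4 + \frac{114}{5}\right)^{2} = \left(\frac{94}{5}\right)^{2} = \frac{8836}{25}$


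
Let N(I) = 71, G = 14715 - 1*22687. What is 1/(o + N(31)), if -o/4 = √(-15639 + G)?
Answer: 71/382817 + 4*I*√23611/382817 ≈ 0.00018547 + 0.0016056*I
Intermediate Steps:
G = -7972 (G = 14715 - 22687 = -7972)
o = -4*I*√23611 (o = -4*√(-15639 - 7972) = -4*I*√23611 ≈ -614.63*I)
1/(o + N(31)) = 1/(-4*I*√23611 + 71) = 1/(71 - 4*I*√23611)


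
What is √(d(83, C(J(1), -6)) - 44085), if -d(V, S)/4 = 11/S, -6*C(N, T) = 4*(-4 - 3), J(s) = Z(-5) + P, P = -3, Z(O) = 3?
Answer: I*√2160627/7 ≈ 209.99*I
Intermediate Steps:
J(s) = 0 (J(s) = 3 - 3 = 0)
C(N, T) = 14/3 (C(N, T) = -2*(-4 - 3)/3 = -2*(-7)/3 = -⅙*(-28) = 14/3)
d(V, S) = -44/S
√(d(83, C(J(1), -6)) - 44085) = √(-44/14/3 - 44085) = √(-44*3/14 - 44085) = √(-66/7 - 44085) = √(-308661/7) = I*√2160627/7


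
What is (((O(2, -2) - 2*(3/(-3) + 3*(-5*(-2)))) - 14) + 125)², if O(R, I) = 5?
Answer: 3364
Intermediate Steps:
(((O(2, -2) - 2*(3/(-3) + 3*(-5*(-2)))) - 14) + 125)² = (((5 - 2*(3/(-3) + 3*(-5*(-2)))) - 14) + 125)² = (((5 - 2*(3*(-⅓) + 3*10)) - 14) + 125)² = (((5 - 2*(-1 + 30)) - 14) + 125)² = (((5 - 2*29) - 14) + 125)² = (((5 - 58) - 14) + 125)² = ((-53 - 14) + 125)² = (-67 + 125)² = 58² = 3364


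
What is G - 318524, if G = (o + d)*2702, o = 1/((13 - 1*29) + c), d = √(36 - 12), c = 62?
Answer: -7324701/23 + 5404*√6 ≈ -3.0523e+5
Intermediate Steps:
d = 2*√6 (d = √24 = 2*√6 ≈ 4.8990)
o = 1/46 (o = 1/((13 - 1*29) + 62) = 1/((13 - 29) + 62) = 1/(-16 + 62) = 1/46 ≈ 0.021739)
G = 1351/23 + 5404*√6 (G = (1/46 + 2*√6)*2702 = 1351/23 + 5404*√6 ≈ 13296.)
G - 318524 = (1351/23 + 5404*√6) - 318524 = -7324701/23 + 5404*√6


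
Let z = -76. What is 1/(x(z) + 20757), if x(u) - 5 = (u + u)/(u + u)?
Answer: 1/20763 ≈ 4.8163e-5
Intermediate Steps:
x(u) = 6 (x(u) = 5 + (u + u)/(u + u) = 5 + (2*u)/((2*u)) = 5 + (2*u)*(1/(2*u)) = 5 + 1 = 6)
1/(x(z) + 20757) = 1/(6 + 20757) = 1/20763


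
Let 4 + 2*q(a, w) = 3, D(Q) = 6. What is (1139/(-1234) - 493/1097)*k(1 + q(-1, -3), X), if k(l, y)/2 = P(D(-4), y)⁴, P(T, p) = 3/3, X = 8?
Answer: -1857845/676849 ≈ -2.7448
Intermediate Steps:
q(a, w) = -½ (q(a, w) = -2 + (½)*3 = -2 + 3/2 = -½)
P(T, p) = 1 (P(T, p) = 3*(⅓) = 1)
k(l, y) = 2 (k(l, y) = 2*1⁴ = 2*1 = 2)
(1139/(-1234) - 493/1097)*k(1 + q(-1, -3), X) = (1139/(-1234) - 493/1097)*2 = (1139*(-1/1234) - 493*1/1097)*2 = (-1139/1234 - 493/1097)*2 = -1857845/1353698*2 = -1857845/676849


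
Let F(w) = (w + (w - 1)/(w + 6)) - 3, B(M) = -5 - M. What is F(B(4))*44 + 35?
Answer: -1039/3 ≈ -346.33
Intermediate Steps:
F(w) = -3 + w + (-1 + w)/(6 + w) (F(w) = (w + (-1 + w)/(6 + w)) - 3 = -3 + w + (-1 + w)/(6 + w))
F(B(4))*44 + 35 = ((-19 + (-5 - 1*4)² + 4*(-5 - 1*4))/(6 + (-5 - 1*4)))*44 + 35 = ((-19 + (-5 - 4)² + 4*(-5 - 4))/(6 + (-5 - 4)))*44 + 35 = ((-19 + (-9)² + 4*(-9))/(6 - 9))*44 + 35 = ((-19 + 81 - 36)/(-3))*44 + 35 = -⅓*26*44 + 35 = -26/3*44 + 35 = -1144/3 + 35 = -1039/3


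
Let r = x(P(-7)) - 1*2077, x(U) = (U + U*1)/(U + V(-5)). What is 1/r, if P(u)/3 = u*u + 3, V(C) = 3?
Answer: -53/109977 ≈ -0.00048192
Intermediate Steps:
P(u) = 9 + 3*u² (P(u) = 3*(u*u + 3) = 3*(u² + 3) = 3*(3 + u²) = 9 + 3*u²)
x(U) = 2*U/(3 + U) (x(U) = (U + U*1)/(U + 3) = (U + U)/(3 + U) = (2*U)/(3 + U) = 2*U/(3 + U))
r = -109977/53 (r = 2*(9 + 3*(-7)²)/(3 + (9 + 3*(-7)²)) - 1*2077 = 2*(9 + 3*49)/(3 + (9 + 3*49)) - 2077 = 2*(9 + 147)/(3 + (9 + 147)) - 2077 = 2*156/(3 + 156) - 2077 = 2*156/159 - 2077 = 2*156*(1/159) - 2077 = 104/53 - 2077 = -109977/53 ≈ -2075.0)
1/r = 1/(-109977/53) = -53/109977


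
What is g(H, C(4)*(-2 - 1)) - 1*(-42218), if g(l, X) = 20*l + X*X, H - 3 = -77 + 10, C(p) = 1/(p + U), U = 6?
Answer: 4093809/100 ≈ 40938.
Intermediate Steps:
C(p) = 1/(6 + p) (C(p) = 1/(p + 6) = 1/(6 + p))
H = -64 (H = 3 + (-77 + 10) = 3 - 67 = -64)
g(l, X) = X² + 20*l (g(l, X) = 20*l + X² = X² + 20*l)
g(H, C(4)*(-2 - 1)) - 1*(-42218) = (((-2 - 1)/(6 + 4))² + 20*(-64)) - 1*(-42218) = ((-3/10)² - 1280) + 42218 = (9/100 - 1280) + 42218 = -127991/100 + 42218 = 4093809/100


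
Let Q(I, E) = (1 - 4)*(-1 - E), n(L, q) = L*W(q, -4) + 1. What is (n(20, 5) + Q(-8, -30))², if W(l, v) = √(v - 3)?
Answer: 4596 - 3440*I*√7 ≈ 4596.0 - 9101.4*I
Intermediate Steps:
W(l, v) = √(-3 + v)
n(L, q) = 1 + I*L*√7 (n(L, q) = L*√(-3 - 4) + 1 = L*√(-7) + 1 = L*(I*√7) + 1 = I*L*√7 + 1 = 1 + I*L*√7)
Q(I, E) = 3 + 3*E (Q(I, E) = -3*(-1 - E) = 3 + 3*E)
(n(20, 5) + Q(-8, -30))² = ((1 + I*20*√7) + (3 + 3*(-30)))² = ((1 + 20*I*√7) + (3 - 90))² = ((1 + 20*I*√7) - 87)² = (-86 + 20*I*√7)²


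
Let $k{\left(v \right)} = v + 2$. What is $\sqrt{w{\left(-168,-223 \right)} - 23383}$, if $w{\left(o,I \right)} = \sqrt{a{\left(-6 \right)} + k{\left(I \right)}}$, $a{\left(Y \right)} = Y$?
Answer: $\sqrt{-23383 + i \sqrt{227}} \approx 0.0493 + 152.92 i$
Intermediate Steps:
$k{\left(v \right)} = 2 + v$
$w{\left(o,I \right)} = \sqrt{-4 + I}$ ($w{\left(o,I \right)} = \sqrt{-6 + \left(2 + I\right)} = \sqrt{-4 + I}$)
$\sqrt{w{\left(-168,-223 \right)} - 23383} = \sqrt{\sqrt{-4 - 223} - 23383} = \sqrt{\sqrt{-227} - 23383} = \sqrt{i \sqrt{227} - 23383} = \sqrt{-23383 + i \sqrt{227}}$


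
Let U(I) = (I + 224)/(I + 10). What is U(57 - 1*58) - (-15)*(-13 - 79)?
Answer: -12197/9 ≈ -1355.2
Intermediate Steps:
U(I) = (224 + I)/(10 + I)
U(57 - 1*58) - (-15)*(-13 - 79) = (224 + (57 - 1*58))/(10 + (57 - 1*58)) - (-15)*(-13 - 79) = (224 + (57 - 58))/(10 + (57 - 58)) - (-15)*(-92) = (224 - 1)/(10 - 1) - 1*1380 = 223/9 - 1380 = -12197/9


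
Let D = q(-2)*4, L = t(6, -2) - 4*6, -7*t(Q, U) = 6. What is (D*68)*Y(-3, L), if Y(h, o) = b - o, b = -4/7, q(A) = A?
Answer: -92480/7 ≈ -13211.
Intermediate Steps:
t(Q, U) = -6/7 (t(Q, U) = -⅐*6 = -6/7)
b = -4/7 (b = -4*⅐ = -4/7 ≈ -0.57143)
L = -174/7 (L = -6/7 - 4*6 = -6/7 - 24 = -174/7 ≈ -24.857)
D = -8 (D = -2*4 = -8)
Y(h, o) = -4/7 - o
(D*68)*Y(-3, L) = (-8*68)*(-4/7 - 1*(-174/7)) = -544*(-4/7 + 174/7) = -544*170/7 = -92480/7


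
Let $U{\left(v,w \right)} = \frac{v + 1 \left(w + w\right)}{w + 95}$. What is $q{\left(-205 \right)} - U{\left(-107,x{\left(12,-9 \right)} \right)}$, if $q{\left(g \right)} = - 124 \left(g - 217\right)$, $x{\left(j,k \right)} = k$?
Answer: $\frac{4500333}{86} \approx 52329.0$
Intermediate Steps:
$U{\left(v,w \right)} = \frac{v + 2 w}{95 + w}$ ($U{\left(v,w \right)} = \frac{v + 1 \cdot 2 w}{95 + w} = \frac{v + 2 w}{95 + w}$)
$q{\left(g \right)} = 26908 - 124 g$ ($q{\left(g \right)} = - 124 \left(-217 + g\right) = 26908 - 124 g$)
$q{\left(-205 \right)} - U{\left(-107,x{\left(12,-9 \right)} \right)} = \left(26908 - -25420\right) - \frac{-107 + 2 \left(-9\right)}{95 - 9} = \left(26908 + 25420\right) - \frac{-107 - 18}{86} = 52328 - \frac{1}{86} \left(-125\right) = 52328 - - \frac{125}{86} = 52328 + \frac{125}{86} = \frac{4500333}{86}$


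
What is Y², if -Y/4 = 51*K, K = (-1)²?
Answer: 41616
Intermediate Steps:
K = 1
Y = -204 ≈ -204.00
Y² = (-204)² = 41616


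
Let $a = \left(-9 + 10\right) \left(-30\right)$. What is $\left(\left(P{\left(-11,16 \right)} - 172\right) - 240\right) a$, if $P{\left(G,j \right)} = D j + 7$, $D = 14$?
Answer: $5430$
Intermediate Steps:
$P{\left(G,j \right)} = 7 + 14 j$ ($P{\left(G,j \right)} = 14 j + 7 = 7 + 14 j$)
$a = -30$ ($a = 1 \left(-30\right) = -30$)
$\left(\left(P{\left(-11,16 \right)} - 172\right) - 240\right) a = \left(\left(\left(7 + 14 \cdot 16\right) - 172\right) - 240\right) \left(-30\right) = \left(\left(\left(7 + 224\right) - 172\right) - 240\right) \left(-30\right) = \left(\left(231 - 172\right) - 240\right) \left(-30\right) = \left(59 - 240\right) \left(-30\right) = \left(-181\right) \left(-30\right) = 5430$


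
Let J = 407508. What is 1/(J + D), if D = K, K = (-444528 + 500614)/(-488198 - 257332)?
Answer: 372765/151904691577 ≈ 2.4539e-6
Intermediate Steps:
K = -28043/372765 (K = 56086/(-745530) = 56086*(-1/745530) = -28043/372765 ≈ -0.075230)
D = -28043/372765 ≈ -0.075230
1/(J + D) = 1/(407508 - 28043/372765) = 1/(151904691577/372765) = 372765/151904691577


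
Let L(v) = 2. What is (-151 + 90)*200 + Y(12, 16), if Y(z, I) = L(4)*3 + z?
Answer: -12182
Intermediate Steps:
Y(z, I) = 6 + z (Y(z, I) = 2*3 + z = 6 + z)
(-151 + 90)*200 + Y(12, 16) = (-151 + 90)*200 + (6 + 12) = -61*200 + 18 = -12200 + 18 = -12182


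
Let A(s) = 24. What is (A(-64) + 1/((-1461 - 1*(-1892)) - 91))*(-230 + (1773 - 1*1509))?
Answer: 8161/10 ≈ 816.10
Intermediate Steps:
(A(-64) + 1/((-1461 - 1*(-1892)) - 91))*(-230 + (1773 - 1*1509)) = (24 + 1/((-1461 - 1*(-1892)) - 91))*(-230 + (1773 - 1*1509)) = (24 + 1/((-1461 + 1892) - 91))*(-230 + (1773 - 1509)) = (24 + 1/(431 - 91))*(-230 + 264) = (24 + 1/340)*34 = (8161/340)*34 = 8161/10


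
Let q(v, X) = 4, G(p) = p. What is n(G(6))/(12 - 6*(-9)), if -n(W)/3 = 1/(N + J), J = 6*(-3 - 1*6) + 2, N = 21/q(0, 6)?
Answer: 2/2057 ≈ 0.00097229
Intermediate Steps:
N = 21/4 ≈ 5.2500
J = -52 (J = 6*(-3 - 6) + 2 = 6*(-9) + 2 = -54 + 2 = -52)
n(W) = 12/187 (n(W) = -3/(21/4 - 52) = -3/(-187/4) = -3*(-4/187) = 12/187)
n(G(6))/(12 - 6*(-9)) = 12/(187*(12 - 6*(-9))) = 12/(187*(12 + 54)) = (12/187)/66 = (12/187)*(1/66) = 2/2057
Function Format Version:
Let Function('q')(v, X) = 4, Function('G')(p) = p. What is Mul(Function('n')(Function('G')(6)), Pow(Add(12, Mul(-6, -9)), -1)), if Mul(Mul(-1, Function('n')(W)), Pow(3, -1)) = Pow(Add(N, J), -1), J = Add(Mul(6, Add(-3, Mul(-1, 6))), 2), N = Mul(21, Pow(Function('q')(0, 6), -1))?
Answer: Rational(2, 2057) ≈ 0.00097229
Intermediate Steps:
N = Rational(21, 4) (N = Mul(21, Pow(4, -1)) = Mul(21, Rational(1, 4)) = Rational(21, 4) ≈ 5.2500)
J = -52 (J = Add(Mul(6, Add(-3, -6)), 2) = Add(Mul(6, -9), 2) = Add(-54, 2) = -52)
Function('n')(W) = Rational(12, 187) (Function('n')(W) = Mul(-3, Pow(Add(Rational(21, 4), -52), -1)) = Mul(-3, Pow(Rational(-187, 4), -1)) = Mul(-3, Rational(-4, 187)) = Rational(12, 187))
Mul(Function('n')(Function('G')(6)), Pow(Add(12, Mul(-6, -9)), -1)) = Mul(Rational(12, 187), Pow(Add(12, Mul(-6, -9)), -1)) = Mul(Rational(12, 187), Pow(Add(12, 54), -1)) = Mul(Rational(12, 187), Pow(66, -1)) = Mul(Rational(12, 187), Rational(1, 66)) = Rational(2, 2057)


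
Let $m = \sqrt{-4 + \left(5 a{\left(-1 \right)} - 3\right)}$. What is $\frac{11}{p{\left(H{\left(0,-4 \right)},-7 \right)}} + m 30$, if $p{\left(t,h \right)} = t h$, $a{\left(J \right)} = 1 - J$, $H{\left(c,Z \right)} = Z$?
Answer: $\frac{11}{28} + 30 \sqrt{3} \approx 52.354$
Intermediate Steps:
$p{\left(t,h \right)} = h t$
$m = \sqrt{3}$ ($m = \sqrt{-4 - \left(3 - 5 \left(1 - -1\right)\right)} = \sqrt{-4 - \left(3 - 5 \left(1 + 1\right)\right)} = \sqrt{-4 + \left(5 \cdot 2 - 3\right)} = \sqrt{-4 + \left(10 - 3\right)} = \sqrt{-4 + 7} = \sqrt{3} \approx 1.732$)
$\frac{11}{p{\left(H{\left(0,-4 \right)},-7 \right)}} + m 30 = \frac{11}{\left(-7\right) \left(-4\right)} + \sqrt{3} \cdot 30 = \frac{11}{28} + 30 \sqrt{3}$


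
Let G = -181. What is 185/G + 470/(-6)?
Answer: -43090/543 ≈ -79.355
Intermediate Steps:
185/G + 470/(-6) = 185/(-181) + 470/(-6) = 185*(-1/181) + 470*(-⅙) = -185/181 - 235/3 = -43090/543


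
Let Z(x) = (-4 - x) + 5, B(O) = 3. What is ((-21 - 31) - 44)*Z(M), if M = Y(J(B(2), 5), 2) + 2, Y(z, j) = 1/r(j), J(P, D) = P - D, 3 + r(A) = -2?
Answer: 384/5 ≈ 76.800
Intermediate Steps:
r(A) = -5 (r(A) = -3 - 2 = -5)
Y(z, j) = -⅕ (Y(z, j) = 1/(-5) = -⅕)
M = 9/5 (M = -⅕ + 2 = 9/5 ≈ 1.8000)
Z(x) = 1 - x
((-21 - 31) - 44)*Z(M) = ((-21 - 31) - 44)*(1 - 1*9/5) = (-52 - 44)*(1 - 9/5) = -96*(-⅘) = 384/5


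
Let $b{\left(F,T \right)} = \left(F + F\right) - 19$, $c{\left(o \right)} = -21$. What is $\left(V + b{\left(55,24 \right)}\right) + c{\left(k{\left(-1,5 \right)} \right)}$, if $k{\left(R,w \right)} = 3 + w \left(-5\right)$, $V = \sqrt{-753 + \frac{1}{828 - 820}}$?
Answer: $70 + \frac{i \sqrt{12046}}{4} \approx 70.0 + 27.439 i$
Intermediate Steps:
$V = \frac{i \sqrt{12046}}{4}$ ($V = \sqrt{-753 + \frac{1}{8}} = \sqrt{- \frac{6023}{8}} = \frac{i \sqrt{12046}}{4} \approx 27.439 i$)
$k{\left(R,w \right)} = 3 - 5 w$
$b{\left(F,T \right)} = -19 + 2 F$ ($b{\left(F,T \right)} = 2 F - 19 = -19 + 2 F$)
$\left(V + b{\left(55,24 \right)}\right) + c{\left(k{\left(-1,5 \right)} \right)} = \left(\frac{i \sqrt{12046}}{4} + \left(-19 + 2 \cdot 55\right)\right) - 21 = \left(\frac{i \sqrt{12046}}{4} + \left(-19 + 110\right)\right) - 21 = \left(\frac{i \sqrt{12046}}{4} + 91\right) - 21 = \left(91 + \frac{i \sqrt{12046}}{4}\right) - 21 = 70 + \frac{i \sqrt{12046}}{4}$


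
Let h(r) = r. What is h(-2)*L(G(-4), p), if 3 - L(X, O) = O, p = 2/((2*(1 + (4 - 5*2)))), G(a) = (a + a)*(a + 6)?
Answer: -32/5 ≈ -6.4000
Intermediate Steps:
G(a) = 2*a*(6 + a) (G(a) = (2*a)*(6 + a) = 2*a*(6 + a))
p = -1/5 (p = 2/((2*(1 + (4 - 10)))) = 2/((2*(1 - 6))) = 2/((2*(-5))) = 2/(-10) = 2*(-1/10) = -1/5 ≈ -0.20000)
L(X, O) = 3 - O
h(-2)*L(G(-4), p) = -2*(3 - 1*(-1/5)) = -2*(3 + 1/5) = -2*16/5 = -32/5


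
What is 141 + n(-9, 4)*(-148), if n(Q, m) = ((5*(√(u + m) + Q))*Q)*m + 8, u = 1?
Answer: -240803 + 26640*√5 ≈ -1.8123e+5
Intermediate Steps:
n(Q, m) = 8 + Q*m*(5*Q + 5*√(1 + m)) (n(Q, m) = ((5*(√(1 + m) + Q))*Q)*m + 8 = ((5*(Q + √(1 + m)))*Q)*m + 8 = ((5*Q + 5*√(1 + m))*Q)*m + 8 = (Q*(5*Q + 5*√(1 + m)))*m + 8 = Q*m*(5*Q + 5*√(1 + m)) + 8 = 8 + Q*m*(5*Q + 5*√(1 + m)))
141 + n(-9, 4)*(-148) = 141 + (8 + 5*4*(-9)² + 5*(-9)*4*√(1 + 4))*(-148) = 141 + (8 + 5*4*81 + 5*(-9)*4*√5)*(-148) = 141 + (8 + 1620 - 180*√5)*(-148) = 141 + (1628 - 180*√5)*(-148) = 141 + (-240944 + 26640*√5) = -240803 + 26640*√5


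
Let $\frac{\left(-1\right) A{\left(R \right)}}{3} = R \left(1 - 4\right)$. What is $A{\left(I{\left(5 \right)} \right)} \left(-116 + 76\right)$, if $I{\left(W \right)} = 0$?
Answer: $0$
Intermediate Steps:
$A{\left(R \right)} = 9 R$ ($A{\left(R \right)} = - 3 R \left(1 - 4\right) = - 3 R \left(-3\right) = - 3 \left(- 3 R\right) = 9 R$)
$A{\left(I{\left(5 \right)} \right)} \left(-116 + 76\right) = 9 \cdot 0 \left(-116 + 76\right) = 0 \left(-40\right) = 0$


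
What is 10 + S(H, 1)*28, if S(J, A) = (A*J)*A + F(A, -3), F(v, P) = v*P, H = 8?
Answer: 150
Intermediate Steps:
F(v, P) = P*v
S(J, A) = -3*A + J*A**2 (S(J, A) = (A*J)*A - 3*A = J*A**2 - 3*A = -3*A + J*A**2)
10 + S(H, 1)*28 = 10 + (1*(-3 + 1*8))*28 = 10 + (1*(-3 + 8))*28 = 10 + (1*5)*28 = 10 + 5*28 = 10 + 140 = 150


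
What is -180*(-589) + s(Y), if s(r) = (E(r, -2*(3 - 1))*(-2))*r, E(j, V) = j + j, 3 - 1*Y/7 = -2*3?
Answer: 90144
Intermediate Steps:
Y = 63 (Y = 21 - (-14)*3 = 21 - 7*(-6) = 21 + 42 = 63)
E(j, V) = 2*j
s(r) = -4*r² (s(r) = ((2*r)*(-2))*r = (-4*r)*r = -4*r²)
-180*(-589) + s(Y) = -180*(-589) - 4*63² = 106020 - 4*3969 = 106020 - 15876 = 90144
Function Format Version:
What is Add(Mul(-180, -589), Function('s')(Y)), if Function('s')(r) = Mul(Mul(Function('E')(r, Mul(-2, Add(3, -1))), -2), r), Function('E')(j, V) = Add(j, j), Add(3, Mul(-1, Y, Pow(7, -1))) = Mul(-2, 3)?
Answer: 90144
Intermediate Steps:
Y = 63 (Y = Add(21, Mul(-7, Mul(-2, 3))) = Add(21, Mul(-7, -6)) = Add(21, 42) = 63)
Function('E')(j, V) = Mul(2, j)
Function('s')(r) = Mul(-4, Pow(r, 2)) (Function('s')(r) = Mul(Mul(Mul(2, r), -2), r) = Mul(Mul(-4, r), r) = Mul(-4, Pow(r, 2)))
Add(Mul(-180, -589), Function('s')(Y)) = Add(Mul(-180, -589), Mul(-4, Pow(63, 2))) = Add(106020, Mul(-4, 3969)) = Add(106020, -15876) = 90144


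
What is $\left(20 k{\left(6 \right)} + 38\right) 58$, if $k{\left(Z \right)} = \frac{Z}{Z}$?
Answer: $3364$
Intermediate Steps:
$k{\left(Z \right)} = 1$
$\left(20 k{\left(6 \right)} + 38\right) 58 = \left(20 \cdot 1 + 38\right) 58 = \left(20 + 38\right) 58 = 58 \cdot 58 = 3364$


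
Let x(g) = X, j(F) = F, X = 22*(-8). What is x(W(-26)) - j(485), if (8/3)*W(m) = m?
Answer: -661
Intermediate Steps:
W(m) = 3*m/8
X = -176
x(g) = -176
x(W(-26)) - j(485) = -176 - 1*485 = -176 - 485 = -661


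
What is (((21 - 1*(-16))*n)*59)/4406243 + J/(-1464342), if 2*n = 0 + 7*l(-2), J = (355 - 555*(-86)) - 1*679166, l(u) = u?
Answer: 250756329871/586567880646 ≈ 0.42750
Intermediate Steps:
J = -631081 (J = (355 + 47730) - 679166 = 48085 - 679166 = -631081)
n = -7 (n = (0 + 7*(-2))/2 = (0 - 14)/2 = (1/2)*(-14) = -7)
(((21 - 1*(-16))*n)*59)/4406243 + J/(-1464342) = (((21 - 1*(-16))*(-7))*59)/4406243 - 631081/(-1464342) = (((21 + 16)*(-7))*59)*(1/4406243) - 631081*(-1/1464342) = ((37*(-7))*59)*(1/4406243) + 57371/133122 = -259*59*(1/4406243) + 57371/133122 = -15281*1/4406243 + 57371/133122 = -15281/4406243 + 57371/133122 = 250756329871/586567880646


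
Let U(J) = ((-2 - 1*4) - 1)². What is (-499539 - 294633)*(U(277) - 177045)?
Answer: 140565267312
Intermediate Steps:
U(J) = 49 (U(J) = ((-2 - 4) - 1)² = (-6 - 1)² = (-7)² = 49)
(-499539 - 294633)*(U(277) - 177045) = (-499539 - 294633)*(49 - 177045) = -794172*(-176996) = 140565267312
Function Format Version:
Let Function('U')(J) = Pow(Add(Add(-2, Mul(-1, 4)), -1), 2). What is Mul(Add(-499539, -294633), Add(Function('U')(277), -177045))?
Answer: 140565267312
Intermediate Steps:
Function('U')(J) = 49 (Function('U')(J) = Pow(Add(Add(-2, -4), -1), 2) = Pow(Add(-6, -1), 2) = Pow(-7, 2) = 49)
Mul(Add(-499539, -294633), Add(Function('U')(277), -177045)) = Mul(Add(-499539, -294633), Add(49, -177045)) = Mul(-794172, -176996) = 140565267312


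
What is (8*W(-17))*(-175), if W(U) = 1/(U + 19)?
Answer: -700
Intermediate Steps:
W(U) = 1/(19 + U)
(8*W(-17))*(-175) = (8/(19 - 17))*(-175) = (8/2)*(-175) = (8*(½))*(-175) = 4*(-175) = -700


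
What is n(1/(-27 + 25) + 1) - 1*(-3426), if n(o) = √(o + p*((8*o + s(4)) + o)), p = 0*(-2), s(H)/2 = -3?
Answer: 3426 + √2/2 ≈ 3426.7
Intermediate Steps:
s(H) = -6 (s(H) = 2*(-3) = -6)
p = 0
n(o) = √o (n(o) = √(o + 0*((8*o - 6) + o)) = √(o + 0*((-6 + 8*o) + o)) = √(o + 0*(-6 + 9*o)) = √(o + 0) = √o)
n(1/(-27 + 25) + 1) - 1*(-3426) = √(1/(-27 + 25) + 1) - 1*(-3426) = √(1/(-2) + 1) + 3426 = √(-½ + 1) + 3426 = √(½) + 3426 = √2/2 + 3426 = 3426 + √2/2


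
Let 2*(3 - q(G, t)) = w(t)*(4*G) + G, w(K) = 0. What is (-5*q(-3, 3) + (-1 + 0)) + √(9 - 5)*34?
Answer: 89/2 ≈ 44.500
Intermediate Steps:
q(G, t) = 3 - G/2 (q(G, t) = 3 - (0*(4*G) + G)/2 = 3 - (0 + G)/2 = 3 - G/2)
(-5*q(-3, 3) + (-1 + 0)) + √(9 - 5)*34 = (-5*(3 - ½*(-3)) + (-1 + 0)) + √(9 - 5)*34 = (-5*(3 + 3/2) - 1) + √4*34 = (-5*9/2 - 1) + 2*34 = (-45/2 - 1) + 68 = -47/2 + 68 = 89/2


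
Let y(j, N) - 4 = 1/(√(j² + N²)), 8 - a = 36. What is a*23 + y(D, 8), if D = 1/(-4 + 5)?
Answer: -640 + √65/65 ≈ -639.88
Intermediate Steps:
a = -28 (a = 8 - 1*36 = 8 - 36 = -28)
D = 1 (D = 1/1 = 1)
y(j, N) = 4 + (N² + j²)^(-½) (y(j, N) = 4 + 1/(√(j² + N²)) = 4 + 1/(√(N² + j²)) = 4 + (N² + j²)^(-½))
a*23 + y(D, 8) = -28*23 + (4 + (8² + 1²)^(-½)) = -644 + (4 + (64 + 1)^(-½)) = -644 + (4 + 65^(-½)) = -644 + (4 + √65/65) = -640 + √65/65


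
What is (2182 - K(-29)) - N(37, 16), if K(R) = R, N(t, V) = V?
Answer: 2195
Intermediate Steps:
(2182 - K(-29)) - N(37, 16) = (2182 - 1*(-29)) - 1*16 = (2182 + 29) - 16 = 2211 - 16 = 2195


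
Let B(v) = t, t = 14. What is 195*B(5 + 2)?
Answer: 2730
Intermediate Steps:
B(v) = 14
195*B(5 + 2) = 195*14 = 2730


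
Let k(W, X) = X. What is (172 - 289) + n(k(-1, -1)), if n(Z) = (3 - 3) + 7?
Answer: -110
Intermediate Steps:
n(Z) = 7 (n(Z) = 0 + 7 = 7)
(172 - 289) + n(k(-1, -1)) = (172 - 289) + 7 = -117 + 7 = -110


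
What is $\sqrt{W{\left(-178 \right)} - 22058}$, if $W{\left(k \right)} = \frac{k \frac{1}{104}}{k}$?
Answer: $\frac{i \sqrt{59644806}}{52} \approx 148.52 i$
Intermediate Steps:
$W{\left(k \right)} = \frac{1}{104}$ ($W{\left(k \right)} = \frac{k \frac{1}{104}}{k} = \frac{\frac{1}{104} k}{k} = \frac{1}{104}$)
$\sqrt{W{\left(-178 \right)} - 22058} = \sqrt{\frac{1}{104} - 22058} = \sqrt{- \frac{2294031}{104}} = \frac{i \sqrt{59644806}}{52}$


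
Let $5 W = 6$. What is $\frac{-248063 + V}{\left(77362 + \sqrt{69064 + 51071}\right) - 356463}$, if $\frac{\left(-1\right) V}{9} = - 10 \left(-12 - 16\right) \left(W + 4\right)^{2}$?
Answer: $\frac{40114907629}{35407840030} + \frac{143729 \sqrt{120135}}{35407840030} \approx 1.1343$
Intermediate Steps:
$W = \frac{6}{5}$ ($W = \frac{1}{5} \cdot 6 = \frac{6}{5} \approx 1.2$)
$V = - \frac{340704}{5}$ ($V = - 9 - 10 \left(-12 - 16\right) \left(\frac{6}{5} + 4\right)^{2} = - 9 \left(-10\right) \left(-28\right) \left(\frac{26}{5}\right)^{2} = - 9 \cdot 280 \cdot \frac{676}{25} = \left(-9\right) \frac{37856}{5} = - \frac{340704}{5} \approx -68141.0$)
$\frac{-248063 + V}{\left(77362 + \sqrt{69064 + 51071}\right) - 356463} = \frac{-248063 - \frac{340704}{5}}{\left(77362 + \sqrt{69064 + 51071}\right) - 356463} = - \frac{1581019}{5 \left(\left(77362 + \sqrt{120135}\right) - 356463\right)} = - \frac{1581019}{5 \left(-279101 + \sqrt{120135}\right)}$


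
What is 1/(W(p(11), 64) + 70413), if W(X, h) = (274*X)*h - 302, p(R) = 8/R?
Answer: 11/911509 ≈ 1.2068e-5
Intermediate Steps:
W(X, h) = -302 + 274*X*h (W(X, h) = 274*X*h - 302 = -302 + 274*X*h)
1/(W(p(11), 64) + 70413) = 1/((-302 + 274*(8/11)*64) + 70413) = 1/((-302 + 140288/11) + 70413) = 1/(136966/11 + 70413) = 1/(911509/11) = 11/911509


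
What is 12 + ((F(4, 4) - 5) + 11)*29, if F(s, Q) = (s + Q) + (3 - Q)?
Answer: 389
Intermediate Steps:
F(s, Q) = 3 + s (F(s, Q) = (Q + s) + (3 - Q) = 3 + s)
12 + ((F(4, 4) - 5) + 11)*29 = 12 + (((3 + 4) - 5) + 11)*29 = 12 + ((7 - 5) + 11)*29 = 12 + (2 + 11)*29 = 12 + 13*29 = 12 + 377 = 389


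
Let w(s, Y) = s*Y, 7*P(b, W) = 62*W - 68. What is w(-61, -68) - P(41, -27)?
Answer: 30778/7 ≈ 4396.9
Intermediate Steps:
P(b, W) = -68/7 + 62*W/7 (P(b, W) = (62*W - 68)/7 = (-68 + 62*W)/7 = -68/7 + 62*W/7)
w(s, Y) = Y*s
w(-61, -68) - P(41, -27) = -68*(-61) - (-68/7 + (62/7)*(-27)) = 4148 - (-68/7 - 1674/7) = 4148 - 1*(-1742/7) = 4148 + 1742/7 = 30778/7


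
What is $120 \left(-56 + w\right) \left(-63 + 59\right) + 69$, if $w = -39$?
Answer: $45669$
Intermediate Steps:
$120 \left(-56 + w\right) \left(-63 + 59\right) + 69 = 120 \left(-56 - 39\right) \left(-63 + 59\right) + 69 = 120 \left(\left(-95\right) \left(-4\right)\right) + 69 = 120 \cdot 380 + 69 = 45600 + 69 = 45669$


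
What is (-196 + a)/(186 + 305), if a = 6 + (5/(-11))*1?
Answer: -2095/5401 ≈ -0.38789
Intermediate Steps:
a = 61/11 (a = 6 + (5*(-1/11))*1 = 6 - 5/11*1 = 6 - 5/11 = 61/11 ≈ 5.5455)
(-196 + a)/(186 + 305) = (-196 + 61/11)/(186 + 305) = -2095/11/491 = -2095/11*1/491 = -2095/5401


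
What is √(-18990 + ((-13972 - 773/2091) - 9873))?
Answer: I*√187288272978/2091 ≈ 206.97*I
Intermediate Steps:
√(-18990 + ((-13972 - 773/2091) - 9873)) = √(-18990 + (-29216225/2091 - 9873)) = √(-18990 - 49860668/2091) = √(-89568758/2091) = I*√187288272978/2091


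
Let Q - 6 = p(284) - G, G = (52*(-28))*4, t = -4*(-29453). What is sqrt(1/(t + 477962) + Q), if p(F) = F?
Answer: sqrt(2170143874186438)/595774 ≈ 78.192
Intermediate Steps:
t = 117812
G = -5824 (G = -1456*4 = -5824)
Q = 6114 (Q = 6 + (284 - 1*(-5824)) = 6 + (284 + 5824) = 6 + 6108 = 6114)
sqrt(1/(t + 477962) + Q) = sqrt(1/(117812 + 477962) + 6114) = sqrt(1/595774 + 6114) = sqrt(3642562237/595774) = sqrt(2170143874186438)/595774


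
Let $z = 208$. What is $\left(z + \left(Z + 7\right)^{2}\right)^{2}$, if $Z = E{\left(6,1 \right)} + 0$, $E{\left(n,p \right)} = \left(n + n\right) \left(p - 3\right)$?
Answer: $247009$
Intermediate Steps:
$E{\left(n,p \right)} = 2 n \left(-3 + p\right)$
$Z = -24$ ($Z = 2 \cdot 6 \left(-3 + 1\right) + 0 = 2 \cdot 6 \left(-2\right) + 0 = -24 + 0 = -24$)
$\left(z + \left(Z + 7\right)^{2}\right)^{2} = \left(208 + \left(-24 + 7\right)^{2}\right)^{2} = \left(208 + \left(-17\right)^{2}\right)^{2} = \left(208 + 289\right)^{2} = 497^{2} = 247009$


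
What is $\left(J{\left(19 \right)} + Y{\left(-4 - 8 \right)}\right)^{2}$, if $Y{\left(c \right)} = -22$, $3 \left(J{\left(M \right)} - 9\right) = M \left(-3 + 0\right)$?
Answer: $1024$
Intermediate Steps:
$J{\left(M \right)} = 9 - M$ ($J{\left(M \right)} = 9 + \frac{M \left(-3 + 0\right)}{3} = 9 + \frac{M \left(-3\right)}{3} = 9 + \frac{\left(-3\right) M}{3} = 9 - M$)
$\left(J{\left(19 \right)} + Y{\left(-4 - 8 \right)}\right)^{2} = \left(\left(9 - 19\right) - 22\right)^{2} = \left(-10 - 22\right)^{2} = \left(-32\right)^{2} = 1024$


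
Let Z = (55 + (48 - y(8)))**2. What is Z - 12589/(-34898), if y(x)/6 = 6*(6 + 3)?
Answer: 1704465807/34898 ≈ 48841.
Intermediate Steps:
y(x) = 324 (y(x) = 6*(6*(6 + 3)) = 6*(6*9) = 6*54 = 324)
Z = 48841 (Z = (55 + (48 - 1*324))**2 = (55 + (48 - 324))**2 = (55 - 276)**2 = (-221)**2 = 48841)
Z - 12589/(-34898) = 48841 - 12589/(-34898) = 48841 - 12589*(-1/34898) = 48841 + 12589/34898 = 1704465807/34898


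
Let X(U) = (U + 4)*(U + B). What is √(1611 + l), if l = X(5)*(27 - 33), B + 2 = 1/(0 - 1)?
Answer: 3*√167 ≈ 38.769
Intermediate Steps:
B = -3 (B = -2 + 1/(0 - 1) = -2 + 1/(-1) = -2 - 1 = -3)
X(U) = (-3 + U)*(4 + U) (X(U) = (U + 4)*(U - 3) = (4 + U)*(-3 + U) = (-3 + U)*(4 + U))
l = -108 (l = (-12 + 5 + 5²)*(27 - 33) = (-12 + 5 + 25)*(-6) = 18*(-6) = -108)
√(1611 + l) = √(1611 - 108) = √1503 = 3*√167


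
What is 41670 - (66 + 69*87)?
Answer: 35601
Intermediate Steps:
41670 - (66 + 69*87) = 41670 - (66 + 6003) = 41670 - 1*6069 = 41670 - 6069 = 35601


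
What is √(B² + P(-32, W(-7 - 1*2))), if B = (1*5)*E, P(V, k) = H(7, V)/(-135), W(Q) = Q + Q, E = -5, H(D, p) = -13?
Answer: 34*√1095/45 ≈ 25.002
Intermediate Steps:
W(Q) = 2*Q
P(V, k) = 13/135 (P(V, k) = -13/(-135) = -13*(-1/135) = 13/135)
B = -25 (B = (1*5)*(-5) = 5*(-5) = -25)
√(B² + P(-32, W(-7 - 1*2))) = √((-25)² + 13/135) = √(625 + 13/135) = √(84388/135) = 34*√1095/45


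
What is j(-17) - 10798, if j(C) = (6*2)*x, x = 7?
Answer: -10714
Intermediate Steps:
j(C) = 84 (j(C) = (6*2)*7 = 12*7 = 84)
j(-17) - 10798 = 84 - 10798 = -10714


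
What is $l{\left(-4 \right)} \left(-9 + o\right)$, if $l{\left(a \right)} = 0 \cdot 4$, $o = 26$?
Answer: $0$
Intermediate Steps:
$l{\left(a \right)} = 0$
$l{\left(-4 \right)} \left(-9 + o\right) = 0 \left(-9 + 26\right) = 0 \cdot 17 = 0$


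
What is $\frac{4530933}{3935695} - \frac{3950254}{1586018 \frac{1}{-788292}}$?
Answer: $\frac{875398493063040111}{445863079465} \approx 1.9634 \cdot 10^{6}$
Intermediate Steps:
$\frac{4530933}{3935695} - \frac{3950254}{1586018 \frac{1}{-788292}} = 4530933 \cdot \frac{1}{3935695} - \frac{3950254}{1586018 \left(- \frac{1}{788292}\right)} = \frac{4530933}{3935695} - \frac{3950254}{- \frac{793009}{394146}} = \frac{4530933}{3935695} - - \frac{222425259012}{113287} = \frac{4530933}{3935695} + \frac{222425259012}{113287} = \frac{875398493063040111}{445863079465}$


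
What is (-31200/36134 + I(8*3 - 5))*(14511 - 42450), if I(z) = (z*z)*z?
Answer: -3461808420867/18067 ≈ -1.9161e+8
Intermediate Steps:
I(z) = z**3 (I(z) = z**2*z = z**3)
(-31200/36134 + I(8*3 - 5))*(14511 - 42450) = (-31200/36134 + (8*3 - 5)**3)*(14511 - 42450) = (-31200*1/36134 + (24 - 5)**3)*(-27939) = (-15600/18067 + 19**3)*(-27939) = (-15600/18067 + 6859)*(-27939) = (123905953/18067)*(-27939) = -3461808420867/18067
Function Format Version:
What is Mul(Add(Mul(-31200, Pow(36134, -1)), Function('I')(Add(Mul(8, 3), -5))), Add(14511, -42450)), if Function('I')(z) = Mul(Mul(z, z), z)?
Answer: Rational(-3461808420867, 18067) ≈ -1.9161e+8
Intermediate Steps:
Function('I')(z) = Pow(z, 3) (Function('I')(z) = Mul(Pow(z, 2), z) = Pow(z, 3))
Mul(Add(Mul(-31200, Pow(36134, -1)), Function('I')(Add(Mul(8, 3), -5))), Add(14511, -42450)) = Mul(Add(Mul(-31200, Pow(36134, -1)), Pow(Add(Mul(8, 3), -5), 3)), Add(14511, -42450)) = Mul(Add(Mul(-31200, Rational(1, 36134)), Pow(Add(24, -5), 3)), -27939) = Mul(Add(Rational(-15600, 18067), Pow(19, 3)), -27939) = Mul(Add(Rational(-15600, 18067), 6859), -27939) = Mul(Rational(123905953, 18067), -27939) = Rational(-3461808420867, 18067)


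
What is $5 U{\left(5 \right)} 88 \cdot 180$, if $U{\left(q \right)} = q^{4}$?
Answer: $49500000$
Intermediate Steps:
$5 U{\left(5 \right)} 88 \cdot 180 = 5 \cdot 5^{4} \cdot 88 \cdot 180 = 5 \cdot 625 \cdot 88 \cdot 180 = 3125 \cdot 88 \cdot 180 = 275000 \cdot 180 = 49500000$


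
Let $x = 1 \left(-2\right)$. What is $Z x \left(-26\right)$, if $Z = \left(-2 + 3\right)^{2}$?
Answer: $52$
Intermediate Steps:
$x = -2$
$Z = 1$ ($Z = 1^{2} = 1$)
$Z x \left(-26\right) = 1 \left(-2\right) \left(-26\right) = \left(-2\right) \left(-26\right) = 52$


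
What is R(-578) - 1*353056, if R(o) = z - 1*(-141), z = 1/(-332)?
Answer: -117167781/332 ≈ -3.5292e+5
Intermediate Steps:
z = -1/332 ≈ -0.0030120
R(o) = 46811/332 (R(o) = -1/332 - 1*(-141) = -1/332 + 141 = 46811/332)
R(-578) - 1*353056 = 46811/332 - 1*353056 = 46811/332 - 353056 = -117167781/332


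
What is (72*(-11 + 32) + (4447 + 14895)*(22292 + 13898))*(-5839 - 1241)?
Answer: -4955918523360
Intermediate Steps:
(72*(-11 + 32) + (4447 + 14895)*(22292 + 13898))*(-5839 - 1241) = (72*21 + 19342*36190)*(-7080) = (1512 + 699986980)*(-7080) = 699988492*(-7080) = -4955918523360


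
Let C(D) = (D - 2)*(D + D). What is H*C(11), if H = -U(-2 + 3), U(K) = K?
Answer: -198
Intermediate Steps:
C(D) = 2*D*(-2 + D) (C(D) = (-2 + D)*(2*D) = 2*D*(-2 + D))
H = -1 (H = -(-2 + 3) = -1*1 = -1)
H*C(11) = -2*11*(-2 + 11) = -2*11*9 = -1*198 = -198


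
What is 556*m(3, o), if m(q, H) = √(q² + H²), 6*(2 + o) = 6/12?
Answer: 695*√73/3 ≈ 1979.4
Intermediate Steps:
o = -23/12 (o = -2 + (6/12)/6 = -2 + (6*(1/12))/6 = -2 + (⅙)*(½) = -2 + 1/12 = -23/12 ≈ -1.9167)
m(q, H) = √(H² + q²)
556*m(3, o) = 556*√((-23/12)² + 3²) = 556*√(529/144 + 9) = 556*√(1825/144) = 556*(5*√73/12) = 695*√73/3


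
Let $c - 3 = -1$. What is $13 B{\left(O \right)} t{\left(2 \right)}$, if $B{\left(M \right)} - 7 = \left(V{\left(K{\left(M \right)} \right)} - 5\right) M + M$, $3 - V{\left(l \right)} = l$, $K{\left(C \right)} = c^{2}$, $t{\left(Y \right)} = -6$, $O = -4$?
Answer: $-2106$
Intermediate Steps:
$c = 2$ ($c = 3 - 1 = 2$)
$K{\left(C \right)} = 4$ ($K{\left(C \right)} = 2^{2} = 4$)
$V{\left(l \right)} = 3 - l$
$B{\left(M \right)} = 7 - 5 M$ ($B{\left(M \right)} = 7 + \left(\left(\left(3 - 4\right) - 5\right) M + M\right) = 7 + \left(\left(-1 - 5\right) M + M\right) = 7 + \left(- 6 M + M\right) = 7 - 5 M$)
$13 B{\left(O \right)} t{\left(2 \right)} = 13 \left(7 - -20\right) \left(-6\right) = 13 \left(7 + 20\right) \left(-6\right) = 13 \cdot 27 \left(-6\right) = 351 \left(-6\right) = -2106$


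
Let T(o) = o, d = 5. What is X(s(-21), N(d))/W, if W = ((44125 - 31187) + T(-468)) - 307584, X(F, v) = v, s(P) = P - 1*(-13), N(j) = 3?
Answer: -3/295114 ≈ -1.0166e-5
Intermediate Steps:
s(P) = 13 + P (s(P) = P + 13 = 13 + P)
W = -295114 (W = ((44125 - 31187) - 468) - 307584 = (12938 - 468) - 307584 = 12470 - 307584 = -295114)
X(s(-21), N(d))/W = 3/(-295114) = 3*(-1/295114) = -3/295114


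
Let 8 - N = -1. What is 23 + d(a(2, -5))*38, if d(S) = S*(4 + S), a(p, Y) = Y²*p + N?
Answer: 141269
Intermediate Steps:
N = 9 (N = 8 - 1*(-1) = 8 + 1 = 9)
a(p, Y) = 9 + p*Y² (a(p, Y) = Y²*p + 9 = p*Y² + 9 = 9 + p*Y²)
23 + d(a(2, -5))*38 = 23 + ((9 + 2*(-5)²)*(4 + (9 + 2*(-5)²)))*38 = 23 + ((9 + 2*25)*(4 + (9 + 2*25)))*38 = 23 + ((9 + 50)*(4 + (9 + 50)))*38 = 23 + (59*(4 + 59))*38 = 23 + (59*63)*38 = 23 + 3717*38 = 23 + 141246 = 141269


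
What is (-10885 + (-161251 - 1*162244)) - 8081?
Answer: -342461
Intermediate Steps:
(-10885 + (-161251 - 1*162244)) - 8081 = (-10885 + (-161251 - 162244)) - 8081 = (-10885 - 323495) - 8081 = -334380 - 8081 = -342461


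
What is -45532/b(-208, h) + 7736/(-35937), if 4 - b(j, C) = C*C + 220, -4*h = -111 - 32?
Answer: 25995606664/859073985 ≈ 30.260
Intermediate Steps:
h = 143/4 (h = -(-111 - 32)/4 = -1/4*(-143) = 143/4 ≈ 35.750)
b(j, C) = -216 - C**2 (b(j, C) = 4 - (C*C + 220) = 4 - (C**2 + 220) = 4 - (220 + C**2) = 4 + (-220 - C**2) = -216 - C**2)
-45532/b(-208, h) + 7736/(-35937) = -45532/(-216 - (143/4)**2) + 7736/(-35937) = -45532/(-216 - 1*20449/16) + 7736*(-1/35937) = -45532/(-216 - 20449/16) - 7736/35937 = -45532/(-23905/16) - 7736/35937 = -45532*(-16/23905) - 7736/35937 = 728512/23905 - 7736/35937 = 25995606664/859073985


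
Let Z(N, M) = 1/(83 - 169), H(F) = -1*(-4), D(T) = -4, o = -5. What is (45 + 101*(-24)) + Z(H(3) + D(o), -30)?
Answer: -204595/86 ≈ -2379.0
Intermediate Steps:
H(F) = 4
Z(N, M) = -1/86 (Z(N, M) = 1/(-86) = -1/86)
(45 + 101*(-24)) + Z(H(3) + D(o), -30) = (45 + 101*(-24)) - 1/86 = (45 - 2424) - 1/86 = -2379 - 1/86 = -204595/86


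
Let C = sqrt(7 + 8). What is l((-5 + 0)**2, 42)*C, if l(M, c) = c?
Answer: 42*sqrt(15) ≈ 162.67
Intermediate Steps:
C = sqrt(15) ≈ 3.8730
l((-5 + 0)**2, 42)*C = 42*sqrt(15)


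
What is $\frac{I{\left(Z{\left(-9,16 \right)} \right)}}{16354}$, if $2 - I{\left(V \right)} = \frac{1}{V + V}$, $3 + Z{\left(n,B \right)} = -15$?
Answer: $\frac{73}{588744} \approx 0.00012399$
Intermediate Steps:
$Z{\left(n,B \right)} = -18$ ($Z{\left(n,B \right)} = -3 - 15 = -18$)
$I{\left(V \right)} = 2 - \frac{1}{2 V}$ ($I{\left(V \right)} = 2 - \frac{1}{V + V} = 2 - \frac{1}{2 V}$)
$\frac{I{\left(Z{\left(-9,16 \right)} \right)}}{16354} = \frac{2 - \frac{1}{2 \left(-18\right)}}{16354} = \left(2 - - \frac{1}{36}\right) \frac{1}{16354} = \left(2 + \frac{1}{36}\right) \frac{1}{16354} = \frac{73}{36} \cdot \frac{1}{16354} = \frac{73}{588744}$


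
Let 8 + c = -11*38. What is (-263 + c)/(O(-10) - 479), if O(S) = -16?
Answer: 689/495 ≈ 1.3919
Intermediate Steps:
c = -426 (c = -8 - 11*38 = -8 - 418 = -426)
(-263 + c)/(O(-10) - 479) = (-263 - 426)/(-16 - 479) = -689/(-495) = -689*(-1/495) = 689/495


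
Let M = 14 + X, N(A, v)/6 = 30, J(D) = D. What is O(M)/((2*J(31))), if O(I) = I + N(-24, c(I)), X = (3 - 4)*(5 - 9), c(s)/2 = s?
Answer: 99/31 ≈ 3.1936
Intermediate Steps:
c(s) = 2*s
N(A, v) = 180 (N(A, v) = 6*30 = 180)
X = 4 (X = -1*(-4) = 4)
M = 18 (M = 14 + 4 = 18)
O(I) = 180 + I (O(I) = I + 180 = 180 + I)
O(M)/((2*J(31))) = (180 + 18)/((2*31)) = 198/62 = 198*(1/62) = 99/31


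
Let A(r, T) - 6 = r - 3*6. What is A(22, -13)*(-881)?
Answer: -8810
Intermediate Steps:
A(r, T) = -12 + r (A(r, T) = 6 + (r - 3*6) = 6 + (r - 18) = 6 + (-18 + r) = -12 + r)
A(22, -13)*(-881) = (-12 + 22)*(-881) = 10*(-881) = -8810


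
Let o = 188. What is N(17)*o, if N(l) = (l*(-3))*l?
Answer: -162996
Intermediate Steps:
N(l) = -3*l² (N(l) = (-3*l)*l = -3*l²)
N(17)*o = -3*17²*188 = -3*289*188 = -867*188 = -162996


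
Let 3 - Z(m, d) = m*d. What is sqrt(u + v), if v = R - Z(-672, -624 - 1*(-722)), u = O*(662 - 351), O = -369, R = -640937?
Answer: I*sqrt(821555) ≈ 906.4*I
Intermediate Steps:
Z(m, d) = 3 - d*m (Z(m, d) = 3 - m*d = 3 - d*m)
u = -114759 (u = -369*(662 - 351) = -369*311 = -114759)
v = -706796 (v = -640937 - (3 - 1*(-624 - 1*(-722))*(-672)) = -640937 - (3 - 1*(-624 + 722)*(-672)) = -640937 - (3 - 1*98*(-672)) = -640937 - (3 + 65856) = -640937 - 1*65859 = -640937 - 65859 = -706796)
sqrt(u + v) = sqrt(-114759 - 706796) = sqrt(-821555) = I*sqrt(821555)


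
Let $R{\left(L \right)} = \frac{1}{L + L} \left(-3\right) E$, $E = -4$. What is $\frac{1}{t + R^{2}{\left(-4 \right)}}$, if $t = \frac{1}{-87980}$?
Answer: $\frac{43990}{98977} \approx 0.44445$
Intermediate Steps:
$R{\left(L \right)} = \frac{6}{L}$ ($R{\left(L \right)} = \frac{1}{L + L} \left(-3\right) \left(-4\right) = \frac{1}{2 L} \left(-3\right) \left(-4\right) = - \frac{3}{2 L} \left(-4\right) = \frac{6}{L}$)
$t = - \frac{1}{87980} \approx -1.1366 \cdot 10^{-5}$
$\frac{1}{t + R^{2}{\left(-4 \right)}} = \frac{1}{- \frac{1}{87980} + \left(\frac{6}{-4}\right)^{2}} = \frac{1}{- \frac{1}{87980} + \left(6 \left(- \frac{1}{4}\right)\right)^{2}} = \frac{1}{- \frac{1}{87980} + \left(- \frac{3}{2}\right)^{2}} = \frac{1}{- \frac{1}{87980} + \frac{9}{4}} = \frac{1}{\frac{98977}{43990}} = \frac{43990}{98977}$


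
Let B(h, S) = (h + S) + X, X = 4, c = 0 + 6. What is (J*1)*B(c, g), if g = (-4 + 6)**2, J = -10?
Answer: -140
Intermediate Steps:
c = 6
g = 4 (g = 2**2 = 4)
B(h, S) = 4 + S + h (B(h, S) = (h + S) + 4 = (S + h) + 4 = 4 + S + h)
(J*1)*B(c, g) = (-10*1)*(4 + 4 + 6) = -10*14 = -140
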